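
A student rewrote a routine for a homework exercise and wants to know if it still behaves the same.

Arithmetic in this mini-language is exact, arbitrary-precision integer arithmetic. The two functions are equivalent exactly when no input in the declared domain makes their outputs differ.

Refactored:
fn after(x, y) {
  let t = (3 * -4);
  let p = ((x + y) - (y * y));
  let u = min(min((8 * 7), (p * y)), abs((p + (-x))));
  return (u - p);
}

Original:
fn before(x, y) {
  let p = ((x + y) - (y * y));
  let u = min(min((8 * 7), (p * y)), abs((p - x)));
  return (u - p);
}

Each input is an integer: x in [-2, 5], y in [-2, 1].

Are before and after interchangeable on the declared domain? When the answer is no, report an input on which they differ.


Behavior is preserved: although arithmetic usage differs; also local variable names differ; also constant usage differs; also statement counts differ, the outputs never diverge.
Spot check at x=0, y=1 — before: p := 0 | u := 0 | result 0. after: t := -12 | p := 0 | u := 0 | result 0. Both give 0.
Checked all 32 inputs in the declared domain: the outputs agree on every one.
verdict: equivalent


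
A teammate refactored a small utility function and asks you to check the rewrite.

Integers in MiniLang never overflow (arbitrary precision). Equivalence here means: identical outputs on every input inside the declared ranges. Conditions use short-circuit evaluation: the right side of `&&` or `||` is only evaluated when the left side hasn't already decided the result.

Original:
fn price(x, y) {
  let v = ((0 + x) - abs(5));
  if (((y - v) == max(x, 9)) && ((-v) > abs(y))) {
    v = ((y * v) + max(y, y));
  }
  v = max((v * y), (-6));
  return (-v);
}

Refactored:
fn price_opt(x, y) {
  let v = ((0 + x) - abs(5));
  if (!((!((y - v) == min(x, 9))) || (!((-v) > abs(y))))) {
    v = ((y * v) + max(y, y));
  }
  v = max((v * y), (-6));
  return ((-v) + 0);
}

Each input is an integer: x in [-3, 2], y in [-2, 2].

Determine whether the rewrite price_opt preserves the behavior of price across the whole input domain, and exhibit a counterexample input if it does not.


The rewrite breaks on x=2, y=-1, where the results are -3 and 2.
price: v=-3, then (((y - v) == max(x, 9)) && ((-v) > abs(y))) is false, then v=3, then returns -3
price_opt: v=-3, then (!((!((y - v) == min(x, 9))) || (!((-v) > abs(y))))) is true, then v=2, then v=-2, then returns 2
verdict: not equivalent; witness: x=2, y=-1


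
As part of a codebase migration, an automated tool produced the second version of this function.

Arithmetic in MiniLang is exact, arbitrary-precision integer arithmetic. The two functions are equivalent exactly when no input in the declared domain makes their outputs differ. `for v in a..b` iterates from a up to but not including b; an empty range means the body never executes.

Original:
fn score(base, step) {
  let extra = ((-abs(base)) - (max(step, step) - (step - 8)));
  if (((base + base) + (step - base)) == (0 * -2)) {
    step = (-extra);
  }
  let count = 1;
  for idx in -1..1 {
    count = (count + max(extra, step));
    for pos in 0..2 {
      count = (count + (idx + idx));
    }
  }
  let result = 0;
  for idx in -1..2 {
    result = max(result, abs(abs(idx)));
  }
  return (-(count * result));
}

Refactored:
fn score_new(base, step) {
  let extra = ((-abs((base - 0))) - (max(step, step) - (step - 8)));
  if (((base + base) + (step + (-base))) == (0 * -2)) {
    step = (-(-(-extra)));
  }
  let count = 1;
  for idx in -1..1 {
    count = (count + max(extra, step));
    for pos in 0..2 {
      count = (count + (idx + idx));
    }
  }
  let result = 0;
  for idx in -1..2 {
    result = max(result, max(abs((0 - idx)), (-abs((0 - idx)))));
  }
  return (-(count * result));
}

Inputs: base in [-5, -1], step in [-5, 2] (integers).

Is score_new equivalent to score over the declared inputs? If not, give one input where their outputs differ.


The two versions differ — the changes include constant usage differs; also arithmetic usage differs; also min/max/abs usage differs.
Tracing base=-3, step=-3: score: extra becomes -11; next (((base + base) + (step - base)) == (0 * -2)) evaluates to false; next count becomes 1; next at idx=-1:; next count becomes -2; next at pos=0:; next count becomes -4; next at pos=1:; next count becomes -6; next at idx=0:; next count becomes -9; next at pos=0:; next count becomes -9; next at pos=1:; next count becomes -9; next result becomes 0; next at idx=-1:; next result becomes 1; next at idx=0:; next result becomes 1; next at idx=1:; next result becomes 1; next final value 9 | score_new: extra becomes -11; next (((base + base) + (step + (-base))) == (0 * -2)) evaluates to false; next count becomes 1; next at idx=-1:; next count becomes -2; next at pos=0:; next count becomes -4; next at pos=1:; next count becomes -6; next at idx=0:; next count becomes -9; next at pos=0:; next count becomes -9; next at pos=1:; next count becomes -9; next result becomes 0; next at idx=-1:; next result becomes 1; next at idx=0:; next result becomes 1; next at idx=1:; next result becomes 1; next final value 9 — matching result 9.
An exhaustive pass over the 40 declared inputs shows identical outputs.
verdict: equivalent


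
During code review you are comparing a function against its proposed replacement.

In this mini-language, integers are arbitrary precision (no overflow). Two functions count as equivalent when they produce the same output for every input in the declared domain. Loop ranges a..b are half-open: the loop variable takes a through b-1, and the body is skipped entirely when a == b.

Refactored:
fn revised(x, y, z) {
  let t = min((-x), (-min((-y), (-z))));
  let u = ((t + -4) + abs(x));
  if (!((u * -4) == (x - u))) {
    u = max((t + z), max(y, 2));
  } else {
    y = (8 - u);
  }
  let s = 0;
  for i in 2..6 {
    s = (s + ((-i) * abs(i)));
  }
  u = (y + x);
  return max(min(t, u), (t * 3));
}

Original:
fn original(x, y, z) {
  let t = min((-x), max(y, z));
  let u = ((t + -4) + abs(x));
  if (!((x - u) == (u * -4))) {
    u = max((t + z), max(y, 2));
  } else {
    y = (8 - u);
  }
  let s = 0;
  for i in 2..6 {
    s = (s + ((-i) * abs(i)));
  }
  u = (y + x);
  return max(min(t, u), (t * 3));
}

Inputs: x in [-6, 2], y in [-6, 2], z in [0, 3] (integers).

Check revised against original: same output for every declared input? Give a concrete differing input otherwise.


Differences: min/max/abs usage differs — yet all 324 inputs agree.
verdict: equivalent


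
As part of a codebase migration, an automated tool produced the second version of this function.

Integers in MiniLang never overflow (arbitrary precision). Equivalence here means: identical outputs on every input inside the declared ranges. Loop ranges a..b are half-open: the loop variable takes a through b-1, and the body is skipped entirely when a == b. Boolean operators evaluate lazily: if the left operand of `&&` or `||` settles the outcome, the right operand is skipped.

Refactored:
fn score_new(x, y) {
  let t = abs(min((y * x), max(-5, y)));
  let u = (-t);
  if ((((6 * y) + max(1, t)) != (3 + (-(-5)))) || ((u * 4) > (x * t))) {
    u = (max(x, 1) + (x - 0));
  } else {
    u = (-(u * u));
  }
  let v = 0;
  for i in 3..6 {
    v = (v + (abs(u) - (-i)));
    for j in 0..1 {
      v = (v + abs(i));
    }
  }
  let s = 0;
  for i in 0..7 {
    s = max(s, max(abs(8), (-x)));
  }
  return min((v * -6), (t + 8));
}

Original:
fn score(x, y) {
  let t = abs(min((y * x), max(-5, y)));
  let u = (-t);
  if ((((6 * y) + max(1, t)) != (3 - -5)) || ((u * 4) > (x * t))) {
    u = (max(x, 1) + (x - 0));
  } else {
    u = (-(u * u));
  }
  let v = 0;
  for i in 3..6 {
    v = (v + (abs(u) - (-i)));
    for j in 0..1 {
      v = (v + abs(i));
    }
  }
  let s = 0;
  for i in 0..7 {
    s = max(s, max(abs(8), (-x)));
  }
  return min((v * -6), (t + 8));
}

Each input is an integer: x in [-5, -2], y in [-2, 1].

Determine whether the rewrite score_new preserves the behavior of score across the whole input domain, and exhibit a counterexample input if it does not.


Comparing the listings, the differences include: arithmetic usage differs.
Spot check at x=-5, y=-2 — score: t becomes 2; next u becomes -2; next ((((6 * y) + max(1, t)) != (3 - -5)) || ((u * 4) > (x * t))) evaluates to true; next u becomes -4; next v becomes 0; next at i=3:; next v becomes 7; next at j=0:; next v becomes 10; next at i=4:; next v becomes 18; next at j=0:; next v becomes 22; next at i=5:; next v becomes 31; next at j=0:; next v becomes 36; next s becomes 0; next at i=0:; next s becomes 8; next at i=1:; next s becomes 8; next at i=2:; next s becomes 8; next at i=3:; next s becomes 8; next at i=4:; next s becomes 8; next at i=5:; next s becomes 8; next at i=6:; next s becomes 8; next final value -216. score_new: t becomes 2; next u becomes -2; next ((((6 * y) + max(1, t)) != (3 + (-(-5)))) || ((u * 4) > (x * t))) evaluates to true; next u becomes -4; next v becomes 0; next at i=3:; next v becomes 7; next at j=0:; next v becomes 10; next at i=4:; next v becomes 18; next at j=0:; next v becomes 22; next at i=5:; next v becomes 31; next at j=0:; next v becomes 36; next s becomes 0; next at i=0:; next s becomes 8; next at i=1:; next s becomes 8; next at i=2:; next s becomes 8; next at i=3:; next s becomes 8; next at i=4:; next s becomes 8; next at i=5:; next s becomes 8; next at i=6:; next s becomes 8; next final value -216. Both give -216.
Every one of the 16 inputs gives matching results.
verdict: equivalent


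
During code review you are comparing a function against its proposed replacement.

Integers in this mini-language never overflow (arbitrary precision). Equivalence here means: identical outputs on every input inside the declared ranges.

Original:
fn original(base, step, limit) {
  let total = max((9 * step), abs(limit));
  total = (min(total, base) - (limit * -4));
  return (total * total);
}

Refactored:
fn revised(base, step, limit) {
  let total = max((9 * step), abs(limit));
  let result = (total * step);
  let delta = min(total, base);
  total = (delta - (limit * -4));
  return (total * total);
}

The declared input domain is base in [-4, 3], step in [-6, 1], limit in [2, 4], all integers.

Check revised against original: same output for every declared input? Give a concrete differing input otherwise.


Comparing the listings, the differences include: arithmetic usage differs; also statement counts differ; also local variable names differ.
One worked example (base=-4, step=-2, limit=2) — original: total=2, then total=4, then returns 16; revised: total=2, then result=-4, then delta=-4, then total=4, then returns 16; agreement on 16.
Sweeping the whole domain (192 inputs) finds no disagreement.
verdict: equivalent


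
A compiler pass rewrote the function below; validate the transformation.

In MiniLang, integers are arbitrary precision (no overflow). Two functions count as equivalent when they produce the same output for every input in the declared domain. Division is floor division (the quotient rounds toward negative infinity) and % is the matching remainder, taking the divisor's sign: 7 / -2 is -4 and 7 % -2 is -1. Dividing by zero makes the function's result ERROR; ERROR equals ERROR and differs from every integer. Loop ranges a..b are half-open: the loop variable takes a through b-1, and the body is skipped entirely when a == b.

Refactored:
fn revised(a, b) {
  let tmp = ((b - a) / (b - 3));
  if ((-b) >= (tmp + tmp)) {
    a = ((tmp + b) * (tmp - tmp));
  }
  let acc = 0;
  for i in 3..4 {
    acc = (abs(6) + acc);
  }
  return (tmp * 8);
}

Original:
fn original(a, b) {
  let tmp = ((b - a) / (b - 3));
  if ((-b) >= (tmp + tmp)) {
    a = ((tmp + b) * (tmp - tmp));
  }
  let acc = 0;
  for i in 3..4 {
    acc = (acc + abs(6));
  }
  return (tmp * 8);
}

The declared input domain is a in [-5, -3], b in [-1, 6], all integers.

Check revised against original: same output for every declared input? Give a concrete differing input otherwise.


Differences: same computation, different form — yet all 24 inputs agree.
verdict: equivalent


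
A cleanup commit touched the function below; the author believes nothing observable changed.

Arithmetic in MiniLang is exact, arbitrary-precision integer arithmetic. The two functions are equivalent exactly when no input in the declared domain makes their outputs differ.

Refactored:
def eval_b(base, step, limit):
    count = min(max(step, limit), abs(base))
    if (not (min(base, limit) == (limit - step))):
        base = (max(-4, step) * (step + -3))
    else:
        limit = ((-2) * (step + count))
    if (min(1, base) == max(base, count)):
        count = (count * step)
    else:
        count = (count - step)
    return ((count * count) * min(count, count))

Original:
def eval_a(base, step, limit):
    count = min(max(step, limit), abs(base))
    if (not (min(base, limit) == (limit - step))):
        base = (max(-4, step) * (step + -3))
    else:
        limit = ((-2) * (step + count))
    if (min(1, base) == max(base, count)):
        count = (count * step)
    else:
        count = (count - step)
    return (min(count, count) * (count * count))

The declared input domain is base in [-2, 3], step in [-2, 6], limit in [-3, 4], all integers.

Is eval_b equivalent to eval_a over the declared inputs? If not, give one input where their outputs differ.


This is a faithful refactor — same computation, different form, but the computed results match everywhere.
One worked example (base=1, step=2, limit=4) — eval_a: count = 1; (not (min(base, limit) == (limit - step))) -> true; base = -2; (min(1, base) == max(base, count)) -> false; count = -1; return -1; eval_b: count = 1; (not (min(base, limit) == (limit - step))) -> true; base = -2; (min(1, base) == max(base, count)) -> false; count = -1; return -1; agreement on -1.
Every one of the 432 inputs gives matching results.
verdict: equivalent


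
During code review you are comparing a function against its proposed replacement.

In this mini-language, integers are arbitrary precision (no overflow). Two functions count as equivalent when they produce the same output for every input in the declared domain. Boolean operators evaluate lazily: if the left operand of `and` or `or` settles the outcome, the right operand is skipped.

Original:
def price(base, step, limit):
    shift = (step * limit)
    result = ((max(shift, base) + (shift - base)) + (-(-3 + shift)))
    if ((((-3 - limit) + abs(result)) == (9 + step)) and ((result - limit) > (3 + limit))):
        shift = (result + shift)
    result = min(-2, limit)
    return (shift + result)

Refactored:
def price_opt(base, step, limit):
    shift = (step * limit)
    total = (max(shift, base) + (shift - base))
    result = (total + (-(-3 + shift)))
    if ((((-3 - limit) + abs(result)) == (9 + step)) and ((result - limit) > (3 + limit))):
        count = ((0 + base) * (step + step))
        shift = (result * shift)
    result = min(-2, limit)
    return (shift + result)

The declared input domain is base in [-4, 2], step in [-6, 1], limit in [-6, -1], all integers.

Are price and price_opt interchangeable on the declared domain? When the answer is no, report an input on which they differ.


Try base=-4, step=-2, limit=-1.
price: shift=2, then result=9, then ((((-3 - limit) + abs(result)) == (9 + step)) and ((result - limit) > (3 + limit))) is true, then shift=11, then result=-2, then returns 9
price_opt: shift=2, then total=8, then result=9, then ((((-3 - limit) + abs(result)) == (9 + step)) and ((result - limit) > (3 + limit))) is true, then count=16, then shift=18, then result=-2, then returns 16
9 vs 16 — the two versions disagree here.
verdict: not equivalent; witness: base=-4, step=-2, limit=-1


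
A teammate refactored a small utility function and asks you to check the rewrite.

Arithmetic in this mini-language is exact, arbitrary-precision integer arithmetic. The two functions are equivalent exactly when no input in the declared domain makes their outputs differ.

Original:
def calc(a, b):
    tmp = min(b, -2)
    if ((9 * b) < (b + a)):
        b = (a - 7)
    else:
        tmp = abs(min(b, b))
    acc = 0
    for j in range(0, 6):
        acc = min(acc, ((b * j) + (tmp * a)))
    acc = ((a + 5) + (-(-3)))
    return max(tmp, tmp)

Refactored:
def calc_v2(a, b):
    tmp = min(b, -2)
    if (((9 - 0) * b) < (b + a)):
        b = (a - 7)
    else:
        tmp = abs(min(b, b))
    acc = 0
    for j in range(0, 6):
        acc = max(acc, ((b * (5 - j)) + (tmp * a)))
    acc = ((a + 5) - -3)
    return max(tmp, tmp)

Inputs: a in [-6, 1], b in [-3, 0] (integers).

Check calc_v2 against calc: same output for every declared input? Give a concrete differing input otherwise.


Whatever the rewrite altered, no input in the stated domain can expose a difference.
Spot check at a=1, b=-1 — calc: tmp becomes -2; next ((9 * b) < (b + a)) evaluates to true; next b becomes -6; next acc becomes 0; next at j=0:; next acc becomes -2; next at j=1:; next acc becomes -8; next at j=2:; next acc becomes -14; next at j=3:; next acc becomes -20; next at j=4:; next acc becomes -26; next at j=5:; next acc becomes -32; next acc becomes 9; next final value -2. calc_v2: tmp becomes -2; next (((9 - 0) * b) < (b + a)) evaluates to true; next b becomes -6; next acc becomes 0; next at j=0:; next acc becomes 0; next at j=1:; next acc becomes 0; next at j=2:; next acc becomes 0; next at j=3:; next acc becomes 0; next at j=4:; next acc becomes 0; next at j=5:; next acc becomes 0; next acc becomes 9; next final value -2. Both give -2.
Across all 32 domain points the two functions coincide.
verdict: equivalent


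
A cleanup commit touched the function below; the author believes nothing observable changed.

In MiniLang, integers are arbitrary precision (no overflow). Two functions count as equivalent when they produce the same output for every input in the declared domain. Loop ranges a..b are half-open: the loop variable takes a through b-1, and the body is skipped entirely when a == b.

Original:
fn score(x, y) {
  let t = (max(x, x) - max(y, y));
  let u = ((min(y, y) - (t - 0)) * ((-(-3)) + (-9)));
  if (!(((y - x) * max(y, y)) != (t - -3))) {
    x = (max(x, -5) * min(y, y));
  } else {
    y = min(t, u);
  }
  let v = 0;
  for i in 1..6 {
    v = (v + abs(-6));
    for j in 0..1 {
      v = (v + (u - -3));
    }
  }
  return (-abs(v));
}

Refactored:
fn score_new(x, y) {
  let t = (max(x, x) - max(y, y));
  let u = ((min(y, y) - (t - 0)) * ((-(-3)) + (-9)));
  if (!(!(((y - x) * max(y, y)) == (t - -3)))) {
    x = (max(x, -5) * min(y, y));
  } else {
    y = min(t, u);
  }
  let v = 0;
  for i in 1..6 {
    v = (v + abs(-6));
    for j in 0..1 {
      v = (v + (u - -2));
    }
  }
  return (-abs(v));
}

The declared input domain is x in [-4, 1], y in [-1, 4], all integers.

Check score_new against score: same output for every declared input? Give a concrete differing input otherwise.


x=-4, y=-1 yields -15 from score but -20 from score_new.
verdict: not equivalent; witness: x=-4, y=-1


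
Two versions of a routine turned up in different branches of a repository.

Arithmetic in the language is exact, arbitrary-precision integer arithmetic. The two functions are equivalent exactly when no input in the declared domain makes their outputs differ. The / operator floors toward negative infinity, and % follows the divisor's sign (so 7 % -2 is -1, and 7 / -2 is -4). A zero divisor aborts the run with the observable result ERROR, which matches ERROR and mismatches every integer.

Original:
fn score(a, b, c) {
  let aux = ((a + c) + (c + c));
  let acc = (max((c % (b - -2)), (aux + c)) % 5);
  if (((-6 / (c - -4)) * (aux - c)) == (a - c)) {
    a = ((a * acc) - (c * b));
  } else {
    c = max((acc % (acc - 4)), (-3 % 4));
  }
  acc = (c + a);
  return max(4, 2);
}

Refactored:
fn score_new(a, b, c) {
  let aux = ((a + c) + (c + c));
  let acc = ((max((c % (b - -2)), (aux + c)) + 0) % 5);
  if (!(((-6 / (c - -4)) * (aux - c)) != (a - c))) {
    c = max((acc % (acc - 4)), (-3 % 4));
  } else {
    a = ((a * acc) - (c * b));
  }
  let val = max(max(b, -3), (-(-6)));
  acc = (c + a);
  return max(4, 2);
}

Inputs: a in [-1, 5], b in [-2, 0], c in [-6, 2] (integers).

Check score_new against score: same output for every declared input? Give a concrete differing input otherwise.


There is a counterexample at a=0, b=-1, c=1: ERROR on one side, 4 on the other.
score: aux = 3; acc = 4; (((-6 / (c - -4)) * (aux - c)) == (a - c)) -> false; division by zero -> ERROR
score_new: aux = 3; acc = 4; (!(((-6 / (c - -4)) * (aux - c)) != (a - c))) -> false; a = 1; val = 6; acc = 2; return 4
verdict: not equivalent; witness: a=0, b=-1, c=1


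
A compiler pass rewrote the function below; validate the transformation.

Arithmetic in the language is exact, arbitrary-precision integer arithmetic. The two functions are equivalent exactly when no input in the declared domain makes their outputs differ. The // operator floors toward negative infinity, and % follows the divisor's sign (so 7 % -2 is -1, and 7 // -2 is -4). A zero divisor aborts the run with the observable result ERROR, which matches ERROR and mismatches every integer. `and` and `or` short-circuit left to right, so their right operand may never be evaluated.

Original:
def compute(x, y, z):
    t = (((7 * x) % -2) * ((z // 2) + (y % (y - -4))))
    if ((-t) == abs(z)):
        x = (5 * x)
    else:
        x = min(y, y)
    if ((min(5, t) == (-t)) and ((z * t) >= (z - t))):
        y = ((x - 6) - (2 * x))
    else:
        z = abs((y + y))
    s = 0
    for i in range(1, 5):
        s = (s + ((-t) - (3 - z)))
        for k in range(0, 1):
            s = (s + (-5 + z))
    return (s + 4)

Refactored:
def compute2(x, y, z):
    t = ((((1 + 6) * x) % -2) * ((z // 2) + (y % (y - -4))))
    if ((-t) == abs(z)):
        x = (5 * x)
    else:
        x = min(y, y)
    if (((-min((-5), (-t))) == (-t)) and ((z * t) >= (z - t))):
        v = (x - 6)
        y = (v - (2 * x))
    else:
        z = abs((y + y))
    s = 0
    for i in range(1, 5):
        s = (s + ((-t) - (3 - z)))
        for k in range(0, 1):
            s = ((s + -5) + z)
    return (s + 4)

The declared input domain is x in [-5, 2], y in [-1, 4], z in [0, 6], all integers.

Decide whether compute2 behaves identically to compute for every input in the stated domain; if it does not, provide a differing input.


Take x=-4, y=-1, z=0.
compute: t = 0; ((-t) == abs(z)) -> true; x = -20; ((min(5, t) == (-t)) and ((z * t) >= (z - t))) -> true; y = 14; s = 0; [i=1]; s = -3; [k=0]; s = -8; [i=2]; s = -11; [k=0]; s = -16; [i=3]; s = -19; [k=0]; s = -24; [i=4]; s = -27; [k=0]; s = -32; return -28
compute2: t = 0; ((-t) == abs(z)) -> true; x = -20; (((-min((-5), (-t))) == (-t)) and ((z * t) >= (z - t))) -> false; z = 2; s = 0; [i=1]; s = -1; [k=0]; s = -4; [i=2]; s = -5; [k=0]; s = -8; [i=3]; s = -9; [k=0]; s = -12; [i=4]; s = -13; [k=0]; s = -16; return -12
-28 and -12 differ, so these are not the same function on this domain.
verdict: not equivalent; witness: x=-4, y=-1, z=0


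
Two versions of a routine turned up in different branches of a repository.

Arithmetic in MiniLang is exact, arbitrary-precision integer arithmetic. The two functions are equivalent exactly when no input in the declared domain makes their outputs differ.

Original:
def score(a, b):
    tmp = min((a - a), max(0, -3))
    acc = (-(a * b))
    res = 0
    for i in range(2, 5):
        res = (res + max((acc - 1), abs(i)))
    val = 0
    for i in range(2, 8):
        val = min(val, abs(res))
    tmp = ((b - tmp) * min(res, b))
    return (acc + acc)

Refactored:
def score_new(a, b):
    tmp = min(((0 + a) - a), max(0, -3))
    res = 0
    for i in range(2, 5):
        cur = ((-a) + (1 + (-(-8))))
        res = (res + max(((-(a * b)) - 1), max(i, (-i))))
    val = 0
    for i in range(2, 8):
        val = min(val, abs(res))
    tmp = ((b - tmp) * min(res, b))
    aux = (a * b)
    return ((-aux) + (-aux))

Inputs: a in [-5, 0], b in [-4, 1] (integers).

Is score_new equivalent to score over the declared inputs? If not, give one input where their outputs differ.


Although min/max/abs usage differs; local variable names differ; constant usage differs; arithmetic usage differs; statement counts differ, 36/36 inputs agree.
verdict: equivalent


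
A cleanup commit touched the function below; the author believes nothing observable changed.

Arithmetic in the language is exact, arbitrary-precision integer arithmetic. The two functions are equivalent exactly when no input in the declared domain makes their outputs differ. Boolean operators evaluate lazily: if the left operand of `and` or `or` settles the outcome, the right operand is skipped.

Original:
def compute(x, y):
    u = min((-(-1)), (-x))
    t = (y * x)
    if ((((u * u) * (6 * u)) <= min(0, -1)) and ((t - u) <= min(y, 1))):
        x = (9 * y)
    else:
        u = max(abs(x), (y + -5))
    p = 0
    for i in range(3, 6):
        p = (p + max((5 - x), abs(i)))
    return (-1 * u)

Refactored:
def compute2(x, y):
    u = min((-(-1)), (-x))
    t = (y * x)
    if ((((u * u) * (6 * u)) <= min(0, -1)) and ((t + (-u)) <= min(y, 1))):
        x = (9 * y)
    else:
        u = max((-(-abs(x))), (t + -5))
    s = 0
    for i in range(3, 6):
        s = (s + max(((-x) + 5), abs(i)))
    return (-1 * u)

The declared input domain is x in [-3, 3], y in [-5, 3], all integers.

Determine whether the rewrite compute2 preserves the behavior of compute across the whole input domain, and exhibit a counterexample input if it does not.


Try x=-3, y=-5.
compute: u becomes 1; next t becomes 15; next ((((u * u) * (6 * u)) <= min(0, -1)) and ((t - u) <= min(y, 1))) evaluates to false; next u becomes 3; next p becomes 0; next at i=3:; next p becomes 8; next at i=4:; next p becomes 16; next at i=5:; next p becomes 24; next final value -3
compute2: u becomes 1; next t becomes 15; next ((((u * u) * (6 * u)) <= min(0, -1)) and ((t + (-u)) <= min(y, 1))) evaluates to false; next u becomes 10; next s becomes 0; next at i=3:; next s becomes 8; next at i=4:; next s becomes 16; next at i=5:; next s becomes 24; next final value -10
-3 vs -10 — the two versions disagree here.
verdict: not equivalent; witness: x=-3, y=-5


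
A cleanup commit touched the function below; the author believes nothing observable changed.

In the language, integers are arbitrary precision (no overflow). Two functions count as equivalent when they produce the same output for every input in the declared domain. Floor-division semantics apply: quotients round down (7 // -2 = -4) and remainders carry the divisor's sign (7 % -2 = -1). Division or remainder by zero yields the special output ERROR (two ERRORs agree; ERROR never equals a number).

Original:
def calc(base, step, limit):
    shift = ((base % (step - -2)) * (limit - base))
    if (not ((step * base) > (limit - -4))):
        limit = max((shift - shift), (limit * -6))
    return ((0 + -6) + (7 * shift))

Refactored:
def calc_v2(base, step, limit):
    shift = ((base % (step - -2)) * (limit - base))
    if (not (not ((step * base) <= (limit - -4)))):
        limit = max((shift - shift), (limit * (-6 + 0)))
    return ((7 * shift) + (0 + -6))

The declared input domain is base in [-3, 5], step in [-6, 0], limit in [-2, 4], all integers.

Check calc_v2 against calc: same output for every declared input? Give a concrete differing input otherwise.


Comparing the listings, the differences include: arithmetic usage differs, and boolean connective usage differs, and comparison usage differs, and constant usage differs.
One worked example (base=3, step=-4, limit=0) — calc: shift becomes 3; next (not ((step * base) > (limit - -4))) evaluates to true; next limit becomes 0; next final value 15; calc_v2: shift becomes 3; next (not (not ((step * base) <= (limit - -4)))) evaluates to true; next limit becomes 0; next final value 15; agreement on 15.
Sweeping the whole domain (441 inputs) finds no disagreement.
verdict: equivalent


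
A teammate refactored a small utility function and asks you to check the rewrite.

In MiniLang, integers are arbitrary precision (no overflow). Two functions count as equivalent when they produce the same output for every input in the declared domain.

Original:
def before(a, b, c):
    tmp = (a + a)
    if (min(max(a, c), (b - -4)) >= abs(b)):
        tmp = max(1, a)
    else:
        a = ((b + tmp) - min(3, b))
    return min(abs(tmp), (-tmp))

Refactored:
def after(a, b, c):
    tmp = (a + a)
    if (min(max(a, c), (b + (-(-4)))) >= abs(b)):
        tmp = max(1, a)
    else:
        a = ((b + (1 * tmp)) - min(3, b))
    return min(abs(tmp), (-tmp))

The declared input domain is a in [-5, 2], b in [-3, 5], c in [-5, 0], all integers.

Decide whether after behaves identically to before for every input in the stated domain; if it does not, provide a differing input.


The two versions differ — the changes include arithmetic usage differs; constant usage differs.
Spot check at a=-1, b=2, c=0 — before: tmp := -2 | (min(max(a, c), (b - -4)) >= abs(b)): false | a := -2 | result 2. after: tmp := -2 | (min(max(a, c), (b + (-(-4)))) >= abs(b)): false | a := -2 | result 2. Both give 2.
An exhaustive pass over the 432 declared inputs shows identical outputs.
verdict: equivalent


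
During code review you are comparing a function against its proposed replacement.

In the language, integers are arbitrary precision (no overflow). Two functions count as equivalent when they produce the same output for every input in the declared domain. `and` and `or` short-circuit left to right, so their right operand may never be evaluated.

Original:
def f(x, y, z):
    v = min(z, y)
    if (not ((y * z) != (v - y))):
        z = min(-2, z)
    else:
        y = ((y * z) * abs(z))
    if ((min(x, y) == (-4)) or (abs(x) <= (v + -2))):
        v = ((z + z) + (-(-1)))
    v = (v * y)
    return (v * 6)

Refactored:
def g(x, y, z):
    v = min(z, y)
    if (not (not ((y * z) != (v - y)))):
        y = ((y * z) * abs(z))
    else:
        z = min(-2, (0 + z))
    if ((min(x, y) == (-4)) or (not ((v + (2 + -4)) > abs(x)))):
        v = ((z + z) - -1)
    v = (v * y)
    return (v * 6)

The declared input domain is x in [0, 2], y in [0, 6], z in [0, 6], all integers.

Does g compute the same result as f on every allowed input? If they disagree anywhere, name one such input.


These are not equivalent — on x=0, y=1, z=1 the outputs split (6 vs 18).
f: v = 1; (not ((y * z) != (v - y))) -> false; y = 1; ((min(x, y) == (-4)) or (abs(x) <= (v + -2))) -> false; v = 1; return 6
g: v = 1; (not (not ((y * z) != (v - y)))) -> true; y = 1; ((min(x, y) == (-4)) or (not ((v + (2 + -4)) > abs(x)))) -> true; v = 3; v = 3; return 18
verdict: not equivalent; witness: x=0, y=1, z=1


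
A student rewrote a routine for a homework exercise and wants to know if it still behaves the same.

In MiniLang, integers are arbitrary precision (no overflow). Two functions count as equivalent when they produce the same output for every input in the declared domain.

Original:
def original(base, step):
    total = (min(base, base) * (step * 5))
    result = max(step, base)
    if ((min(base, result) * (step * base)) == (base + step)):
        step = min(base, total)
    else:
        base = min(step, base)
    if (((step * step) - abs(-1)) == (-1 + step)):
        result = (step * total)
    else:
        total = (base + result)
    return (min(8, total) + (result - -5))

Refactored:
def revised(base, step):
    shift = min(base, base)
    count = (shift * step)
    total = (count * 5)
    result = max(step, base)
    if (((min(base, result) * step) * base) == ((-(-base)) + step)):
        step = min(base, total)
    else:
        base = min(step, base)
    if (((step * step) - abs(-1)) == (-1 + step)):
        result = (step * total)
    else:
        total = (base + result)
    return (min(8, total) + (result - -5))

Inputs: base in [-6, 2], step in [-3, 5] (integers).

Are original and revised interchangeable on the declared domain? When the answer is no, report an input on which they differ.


Comparing the listings, the differences include: statement counts differ, local variable names differ.
As a probe, take base=-5, step=-3: original runs total=75, then result=-3, then ((min(base, result) * (step * base)) == (base + step)) is false, then base=-5, then (((step * step) - abs(-1)) == (-1 + step)) is false, then total=-8, then returns -6; revised runs shift=-5, then count=15, then total=75, then result=-3, then (((min(base, result) * step) * base) == ((-(-base)) + step)) is false, then base=-5, then (((step * step) - abs(-1)) == (-1 + step)) is false, then total=-8, then returns -6; both end at -6.
Across all 81 domain points the two functions coincide.
verdict: equivalent


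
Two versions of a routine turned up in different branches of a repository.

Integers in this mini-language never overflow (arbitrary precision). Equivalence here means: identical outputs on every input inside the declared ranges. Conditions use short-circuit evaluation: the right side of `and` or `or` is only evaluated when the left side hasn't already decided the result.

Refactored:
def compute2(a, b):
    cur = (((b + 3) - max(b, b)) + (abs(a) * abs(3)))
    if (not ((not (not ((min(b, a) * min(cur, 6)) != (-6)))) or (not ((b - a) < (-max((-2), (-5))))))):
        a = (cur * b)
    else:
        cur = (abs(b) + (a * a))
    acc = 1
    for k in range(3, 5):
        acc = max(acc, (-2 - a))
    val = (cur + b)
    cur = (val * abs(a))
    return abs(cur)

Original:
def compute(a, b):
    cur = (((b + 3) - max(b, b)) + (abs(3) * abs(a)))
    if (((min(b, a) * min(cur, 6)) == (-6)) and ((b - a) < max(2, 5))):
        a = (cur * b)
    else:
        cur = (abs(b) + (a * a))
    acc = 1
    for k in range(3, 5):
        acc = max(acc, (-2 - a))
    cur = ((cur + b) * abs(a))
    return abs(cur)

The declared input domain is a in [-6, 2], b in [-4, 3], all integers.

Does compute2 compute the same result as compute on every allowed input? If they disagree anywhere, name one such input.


The rewrite breaks on a=-1, b=1, where the results are 42 and 3.
compute: cur = 6; (((min(b, a) * min(cur, 6)) == (-6)) and ((b - a) < max(2, 5))) -> true; a = 6; acc = 1; [k=3]; acc = 1; [k=4]; acc = 1; cur = 42; return 42
compute2: cur = 6; (not ((not (not ((min(b, a) * min(cur, 6)) != (-6)))) or (not ((b - a) < (-max((-2), (-5))))))) -> false; cur = 2; acc = 1; [k=3]; acc = 1; [k=4]; acc = 1; val = 3; cur = 3; return 3
verdict: not equivalent; witness: a=-1, b=1


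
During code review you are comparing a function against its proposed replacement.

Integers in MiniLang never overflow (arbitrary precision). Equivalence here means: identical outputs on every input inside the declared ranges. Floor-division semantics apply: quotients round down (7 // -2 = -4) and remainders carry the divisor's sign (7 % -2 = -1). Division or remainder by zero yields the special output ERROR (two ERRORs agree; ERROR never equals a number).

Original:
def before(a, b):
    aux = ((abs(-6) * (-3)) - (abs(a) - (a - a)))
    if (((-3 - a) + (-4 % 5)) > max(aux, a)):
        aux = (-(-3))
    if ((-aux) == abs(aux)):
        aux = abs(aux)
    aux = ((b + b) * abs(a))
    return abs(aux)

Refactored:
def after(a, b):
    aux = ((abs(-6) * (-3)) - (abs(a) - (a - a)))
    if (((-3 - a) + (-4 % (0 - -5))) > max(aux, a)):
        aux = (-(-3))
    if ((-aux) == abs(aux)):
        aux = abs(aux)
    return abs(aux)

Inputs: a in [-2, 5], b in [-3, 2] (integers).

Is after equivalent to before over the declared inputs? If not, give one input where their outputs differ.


Take a=-2, b=-3.
before: aux=-20, then (((-3 - a) + (-4 % 5)) > max(aux, a)) is true, then aux=3, then ((-aux) == abs(aux)) is false, then aux=-12, then returns 12
after: aux=-20, then (((-3 - a) + (-4 % (0 - -5))) > max(aux, a)) is true, then aux=3, then ((-aux) == abs(aux)) is false, then returns 3
12 against 3: the behavior changed.
verdict: not equivalent; witness: a=-2, b=-3


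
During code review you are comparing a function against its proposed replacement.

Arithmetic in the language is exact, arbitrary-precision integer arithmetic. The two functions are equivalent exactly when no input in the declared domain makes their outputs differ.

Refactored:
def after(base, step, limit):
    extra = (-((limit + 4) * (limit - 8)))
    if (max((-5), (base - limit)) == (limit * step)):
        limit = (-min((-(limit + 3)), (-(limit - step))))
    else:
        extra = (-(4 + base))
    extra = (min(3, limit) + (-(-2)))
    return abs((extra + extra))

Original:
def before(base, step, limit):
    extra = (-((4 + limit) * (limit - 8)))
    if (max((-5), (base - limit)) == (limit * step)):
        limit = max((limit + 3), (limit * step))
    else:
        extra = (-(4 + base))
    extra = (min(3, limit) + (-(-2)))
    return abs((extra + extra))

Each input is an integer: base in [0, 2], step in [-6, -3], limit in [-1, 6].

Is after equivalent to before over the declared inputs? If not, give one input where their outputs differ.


Run the pair on base=2, step=-3, limit=-1.
before: extra := 27 | (max((-5), (base - limit)) == (limit * step)): true | limit := 3 | extra := 5 | result 10
after: extra := 27 | (max((-5), (base - limit)) == (limit * step)): true | limit := 2 | extra := 4 | result 8
10 != 8, so the rewrite changes behavior.
verdict: not equivalent; witness: base=2, step=-3, limit=-1


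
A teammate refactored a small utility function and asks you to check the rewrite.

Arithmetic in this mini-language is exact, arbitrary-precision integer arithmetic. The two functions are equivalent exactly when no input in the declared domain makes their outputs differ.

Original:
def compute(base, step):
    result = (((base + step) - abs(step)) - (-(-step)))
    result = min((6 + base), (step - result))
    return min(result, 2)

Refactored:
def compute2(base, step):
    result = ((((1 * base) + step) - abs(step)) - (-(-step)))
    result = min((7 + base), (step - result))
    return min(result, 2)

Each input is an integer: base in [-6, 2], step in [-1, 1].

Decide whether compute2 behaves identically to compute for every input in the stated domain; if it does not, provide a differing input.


Consider the input base=-6, step=-1.
compute: result becomes -7; next result becomes 0; next final value 0
compute2: result becomes -7; next result becomes 1; next final value 1
0 vs 1 — the two versions disagree here.
verdict: not equivalent; witness: base=-6, step=-1


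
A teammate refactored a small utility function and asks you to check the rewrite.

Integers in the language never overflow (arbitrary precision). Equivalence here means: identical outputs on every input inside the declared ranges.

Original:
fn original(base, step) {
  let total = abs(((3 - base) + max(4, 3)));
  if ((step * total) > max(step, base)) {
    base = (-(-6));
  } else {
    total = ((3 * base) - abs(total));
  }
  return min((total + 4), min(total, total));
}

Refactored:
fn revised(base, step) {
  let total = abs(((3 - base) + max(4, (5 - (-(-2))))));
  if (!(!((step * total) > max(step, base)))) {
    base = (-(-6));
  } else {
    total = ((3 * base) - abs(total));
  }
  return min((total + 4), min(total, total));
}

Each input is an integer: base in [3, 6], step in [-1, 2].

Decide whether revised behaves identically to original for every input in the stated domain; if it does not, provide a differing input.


Behavior is preserved: although arithmetic usage differs, plus boolean connective usage differs, plus constant usage differs, the outputs never diverge.
Spot check at base=4, step=1 — original: total := 3 | ((step * total) > max(step, base)): false | total := 9 | result 9. revised: total := 3 | (!(!((step * total) > max(step, base)))): false | total := 9 | result 9. Both give 9.
Across all 16 domain points the two functions coincide.
verdict: equivalent


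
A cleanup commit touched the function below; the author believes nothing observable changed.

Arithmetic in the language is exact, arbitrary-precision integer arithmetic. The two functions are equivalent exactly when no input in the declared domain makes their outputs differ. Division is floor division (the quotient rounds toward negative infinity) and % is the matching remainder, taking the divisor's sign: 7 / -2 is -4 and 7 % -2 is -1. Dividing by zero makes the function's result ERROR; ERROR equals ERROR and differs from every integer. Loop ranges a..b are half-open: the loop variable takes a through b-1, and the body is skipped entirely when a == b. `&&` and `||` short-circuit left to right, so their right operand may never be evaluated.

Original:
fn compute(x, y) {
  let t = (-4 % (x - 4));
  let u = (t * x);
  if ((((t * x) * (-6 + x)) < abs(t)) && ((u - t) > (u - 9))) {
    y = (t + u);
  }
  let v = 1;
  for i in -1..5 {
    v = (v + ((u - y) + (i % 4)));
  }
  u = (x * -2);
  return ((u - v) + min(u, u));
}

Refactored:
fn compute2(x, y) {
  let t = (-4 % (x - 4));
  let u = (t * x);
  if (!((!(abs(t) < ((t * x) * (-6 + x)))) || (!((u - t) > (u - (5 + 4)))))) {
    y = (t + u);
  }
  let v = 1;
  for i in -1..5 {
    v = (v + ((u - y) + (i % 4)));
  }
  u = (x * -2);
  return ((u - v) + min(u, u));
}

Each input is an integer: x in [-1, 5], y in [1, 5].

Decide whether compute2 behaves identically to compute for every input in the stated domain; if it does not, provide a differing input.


Take x=-1, y=1.
compute: t=-4, then u=4, then ((((t * x) * (-6 + x)) < abs(t)) && ((u - t) > (u - 9))) is true, then y=0, then v=1, then (i=-1), then v=8, then (i=0), then v=12, then (i=1), then v=17, then (i=2), then v=23, then (i=3), then v=30, then (i=4), then v=34, then u=2, then returns -30
compute2: t=-4, then u=4, then (!((!(abs(t) < ((t * x) * (-6 + x)))) || (!((u - t) > (u - (5 + 4)))))) is false, then v=1, then (i=-1), then v=7, then (i=0), then v=10, then (i=1), then v=14, then (i=2), then v=19, then (i=3), then v=25, then (i=4), then v=28, then u=2, then returns -24
-30 against -24: the behavior changed.
verdict: not equivalent; witness: x=-1, y=1
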